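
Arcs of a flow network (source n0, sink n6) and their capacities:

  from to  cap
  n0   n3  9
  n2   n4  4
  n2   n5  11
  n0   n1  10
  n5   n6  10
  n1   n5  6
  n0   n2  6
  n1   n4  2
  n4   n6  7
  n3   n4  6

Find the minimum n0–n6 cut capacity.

17

Augment n0→n1→n4→n6: bottleneck 2, flow now 2.
Augment n0→n1→n5→n6: bottleneck 6, flow now 8.
Augment n0→n2→n4→n6: bottleneck 4, flow now 12.
Augment n0→n2→n5→n6: bottleneck 2, flow now 14.
Augment n0→n3→n4→n6: bottleneck 1, flow now 15.
Augment n0→n3→n4→n2→n5→n6: bottleneck 2, flow now 17. (uses reverse residual edge)
No augmenting path remains; maximum flow = 17.
By max-flow min-cut, the minimum cut capacity equals the max flow.
In the residual graph, reachable from n0: {n0, n1, n2, n3, n4, n5}.
Min-cut edges: n4→n6 (7), n5→n6 (10); capacity 7 + 10 = 17.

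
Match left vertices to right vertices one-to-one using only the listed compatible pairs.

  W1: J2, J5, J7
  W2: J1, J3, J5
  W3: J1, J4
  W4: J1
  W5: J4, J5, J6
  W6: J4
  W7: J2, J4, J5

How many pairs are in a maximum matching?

6

Unit-capacity flow: source→left, listed edges, right→sink; max matching = max flow.
Augmenting path W1→J2 (+1); matched 1.
Augmenting path W2→J1 (+1); matched 2.
Augmenting path W3→J4 (+1); matched 3.
Augmenting path W5→J5 (+1); matched 4.
Augmenting path W4→J1→W2→J3 (+1); matched 5.
Augmenting path W7→J2→W1→J7 (+1); matched 6.
No augmenting path remains; maximum matching = 6.
König certificate: {W1, W2, W5, W7, J1, J4} is a vertex cover of size 6 (every listed pair touches it), so no matching can be larger.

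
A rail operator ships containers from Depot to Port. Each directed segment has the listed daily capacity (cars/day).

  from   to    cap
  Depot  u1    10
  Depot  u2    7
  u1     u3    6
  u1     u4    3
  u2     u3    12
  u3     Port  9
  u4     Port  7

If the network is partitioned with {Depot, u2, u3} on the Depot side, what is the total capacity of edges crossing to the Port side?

Edges leaving {Depot, u2, u3}: Depot→u1 (10), u3→Port (9).
Cut capacity = 10 + 9 = 19.

19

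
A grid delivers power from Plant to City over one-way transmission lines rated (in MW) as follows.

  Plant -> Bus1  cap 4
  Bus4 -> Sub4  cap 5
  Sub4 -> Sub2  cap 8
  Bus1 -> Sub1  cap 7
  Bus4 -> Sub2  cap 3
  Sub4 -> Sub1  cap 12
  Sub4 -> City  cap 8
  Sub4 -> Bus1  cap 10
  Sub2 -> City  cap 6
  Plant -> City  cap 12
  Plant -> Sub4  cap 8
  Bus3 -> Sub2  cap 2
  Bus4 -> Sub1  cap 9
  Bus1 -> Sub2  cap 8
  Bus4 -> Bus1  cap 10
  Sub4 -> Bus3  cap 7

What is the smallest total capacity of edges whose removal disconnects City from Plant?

Augment Plant→City: bottleneck 12, flow now 12.
Augment Plant→Sub4→City: bottleneck 8, flow now 20.
Augment Plant→Bus1→Sub2→City: bottleneck 4, flow now 24.
No augmenting path remains; maximum flow = 24.
By max-flow min-cut, the minimum cut capacity equals the max flow.
In the residual graph, reachable from Plant: {Plant}.
Min-cut edges: Plant→Sub4 (8), Plant→Bus1 (4), Plant→City (12); capacity 8 + 4 + 12 = 24.

24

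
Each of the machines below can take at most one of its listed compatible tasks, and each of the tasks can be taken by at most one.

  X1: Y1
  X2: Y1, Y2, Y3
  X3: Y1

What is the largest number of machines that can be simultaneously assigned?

Unit-capacity flow: source→left, listed edges, right→sink; max matching = max flow.
Augmenting path X1→Y1 (+1); matched 1.
Augmenting path X2→Y2 (+1); matched 2.
No augmenting path remains; maximum matching = 2.
König certificate: {X2, Y1} is a vertex cover of size 2 (every listed pair touches it), so no matching can be larger.

2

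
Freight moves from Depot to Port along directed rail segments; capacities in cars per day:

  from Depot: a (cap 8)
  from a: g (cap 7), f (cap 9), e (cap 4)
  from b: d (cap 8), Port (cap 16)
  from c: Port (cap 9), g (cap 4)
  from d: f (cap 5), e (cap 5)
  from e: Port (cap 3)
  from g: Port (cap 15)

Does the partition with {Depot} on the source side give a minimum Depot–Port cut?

Yes — it is a minimum cut (capacity 8).

Given cut capacity: 8 = 8.
Augment Depot→a→e→Port: bottleneck 3, flow now 3.
Augment Depot→a→g→Port: bottleneck 5, flow now 8.
No augmenting path remains; maximum flow = 8.
Cut capacity 8 equals the max flow, so it is a minimum cut.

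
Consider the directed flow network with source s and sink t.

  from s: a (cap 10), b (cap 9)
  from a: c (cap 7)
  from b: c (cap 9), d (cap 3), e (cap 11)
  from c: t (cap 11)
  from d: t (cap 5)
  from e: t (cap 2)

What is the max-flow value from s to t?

16

Augment s→a→c→t: bottleneck 7, flow now 7.
Augment s→b→c→t: bottleneck 4, flow now 11.
Augment s→b→d→t: bottleneck 3, flow now 14.
Augment s→b→e→t: bottleneck 2, flow now 16.
No augmenting path remains; maximum flow = 16.
In the residual graph, reachable from s: {s, a}.
Min-cut edges: s→b (9), a→c (7); capacity 9 + 7 = 16.
This cut is saturated, so no flow can exceed 16.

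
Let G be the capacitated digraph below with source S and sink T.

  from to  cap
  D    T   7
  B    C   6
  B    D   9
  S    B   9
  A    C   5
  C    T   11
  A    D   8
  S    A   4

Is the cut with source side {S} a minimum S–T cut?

Yes — it is a minimum cut (capacity 13).

Given cut capacity: 4 + 9 = 13.
Augment S→A→C→T: bottleneck 4, flow now 4.
Augment S→B→C→T: bottleneck 6, flow now 10.
Augment S→B→D→T: bottleneck 3, flow now 13.
No augmenting path remains; maximum flow = 13.
Cut capacity 13 equals the max flow, so it is a minimum cut.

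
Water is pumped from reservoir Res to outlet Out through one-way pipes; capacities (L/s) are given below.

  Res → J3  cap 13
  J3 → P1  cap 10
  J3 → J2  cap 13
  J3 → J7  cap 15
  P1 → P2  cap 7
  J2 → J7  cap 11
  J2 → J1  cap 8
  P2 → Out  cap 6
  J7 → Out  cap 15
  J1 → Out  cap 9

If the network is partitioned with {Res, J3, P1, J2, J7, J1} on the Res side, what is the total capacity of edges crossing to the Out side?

Edges leaving {Res, J3, P1, J2, J7, J1}: P1→P2 (7), J7→Out (15), J1→Out (9).
Cut capacity = 7 + 15 + 9 = 31.

31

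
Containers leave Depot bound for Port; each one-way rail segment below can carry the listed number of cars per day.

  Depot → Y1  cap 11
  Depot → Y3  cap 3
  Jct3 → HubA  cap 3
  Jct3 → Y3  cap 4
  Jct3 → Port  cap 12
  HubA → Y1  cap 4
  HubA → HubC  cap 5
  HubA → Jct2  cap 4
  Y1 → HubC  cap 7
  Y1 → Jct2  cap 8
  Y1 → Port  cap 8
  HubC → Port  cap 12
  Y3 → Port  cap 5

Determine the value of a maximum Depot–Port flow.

14

Augment Depot→Y1→Port: bottleneck 8, flow now 8.
Augment Depot→Y3→Port: bottleneck 3, flow now 11.
Augment Depot→Y1→HubC→Port: bottleneck 3, flow now 14.
No augmenting path remains; maximum flow = 14.
In the residual graph, reachable from Depot: {Depot}.
Min-cut edges: Depot→Y1 (11), Depot→Y3 (3); capacity 11 + 3 = 14.
This cut is saturated, so no flow can exceed 14.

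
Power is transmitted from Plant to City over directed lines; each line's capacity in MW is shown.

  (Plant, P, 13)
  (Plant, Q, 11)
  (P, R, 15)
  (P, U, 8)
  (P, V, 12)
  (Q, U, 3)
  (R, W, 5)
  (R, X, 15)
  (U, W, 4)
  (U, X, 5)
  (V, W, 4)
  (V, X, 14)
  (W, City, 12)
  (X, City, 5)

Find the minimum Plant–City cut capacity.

16

Augment Plant→P→R→W→City: bottleneck 5, flow now 5.
Augment Plant→P→R→X→City: bottleneck 5, flow now 10.
Augment Plant→P→U→W→City: bottleneck 3, flow now 13.
Augment Plant→Q→U→W→City: bottleneck 1, flow now 14.
Augment Plant→Q→U→P→V→W→City: bottleneck 2, flow now 16. (uses reverse residual edge)
No augmenting path remains; maximum flow = 16.
By max-flow min-cut, the minimum cut capacity equals the max flow.
In the residual graph, reachable from Plant: {Plant, Q}.
Min-cut edges: Plant→P (13), Q→U (3); capacity 13 + 3 = 16.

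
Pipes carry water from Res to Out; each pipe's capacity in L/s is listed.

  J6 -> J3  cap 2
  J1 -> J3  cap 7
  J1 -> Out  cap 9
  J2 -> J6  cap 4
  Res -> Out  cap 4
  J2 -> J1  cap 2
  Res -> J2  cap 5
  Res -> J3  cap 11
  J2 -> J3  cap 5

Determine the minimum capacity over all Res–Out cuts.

Augment Res→Out: bottleneck 4, flow now 4.
Augment Res→J2→J1→Out: bottleneck 2, flow now 6.
No augmenting path remains; maximum flow = 6.
By max-flow min-cut, the minimum cut capacity equals the max flow.
In the residual graph, reachable from Res: {Res, J2, J6, J3}.
Min-cut edges: Res→Out (4), J2→J1 (2); capacity 4 + 2 = 6.

6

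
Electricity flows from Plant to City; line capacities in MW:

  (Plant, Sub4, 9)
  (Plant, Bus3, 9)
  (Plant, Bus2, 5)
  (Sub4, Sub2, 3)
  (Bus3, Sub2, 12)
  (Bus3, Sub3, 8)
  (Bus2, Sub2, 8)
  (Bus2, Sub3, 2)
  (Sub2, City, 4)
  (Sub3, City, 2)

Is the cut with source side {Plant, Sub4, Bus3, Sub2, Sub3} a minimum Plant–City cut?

No — its capacity is 11, but the minimum cut has capacity 6.

Given cut capacity: 5 + 4 + 2 = 11.
Augment Plant→Sub4→Sub2→City: bottleneck 3, flow now 3.
Augment Plant→Bus3→Sub2→City: bottleneck 1, flow now 4.
Augment Plant→Bus3→Sub3→City: bottleneck 2, flow now 6.
No augmenting path remains; maximum flow = 6.
In the residual graph, reachable from Plant: {Plant, Sub4, Bus3, Bus2, Sub2, Sub3}.
Min-cut edges: Sub2→City (4), Sub3→City (2); capacity 4 + 2 = 6.
Cut capacity 11 exceeds the max flow 6, so it is not minimum.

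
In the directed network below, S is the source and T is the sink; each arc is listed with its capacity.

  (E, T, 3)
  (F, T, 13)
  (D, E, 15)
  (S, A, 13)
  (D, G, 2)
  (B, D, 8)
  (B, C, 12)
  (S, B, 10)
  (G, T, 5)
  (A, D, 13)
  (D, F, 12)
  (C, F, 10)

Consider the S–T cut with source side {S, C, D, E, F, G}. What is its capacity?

Edges leaving {S, C, D, E, F, G}: S→A (13), S→B (10), E→T (3), F→T (13), G→T (5).
Cut capacity = 13 + 10 + 3 + 13 + 5 = 44.

44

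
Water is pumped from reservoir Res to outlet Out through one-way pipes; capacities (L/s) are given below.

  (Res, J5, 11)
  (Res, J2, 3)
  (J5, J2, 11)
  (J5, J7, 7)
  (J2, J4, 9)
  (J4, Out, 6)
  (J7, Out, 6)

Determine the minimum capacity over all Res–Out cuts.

12

Augment Res→J5→J7→Out: bottleneck 6, flow now 6.
Augment Res→J2→J4→Out: bottleneck 3, flow now 9.
Augment Res→J5→J2→J4→Out: bottleneck 3, flow now 12.
No augmenting path remains; maximum flow = 12.
By max-flow min-cut, the minimum cut capacity equals the max flow.
In the residual graph, reachable from Res: {Res, J5, J2, J4, J7}.
Min-cut edges: J4→Out (6), J7→Out (6); capacity 6 + 6 = 12.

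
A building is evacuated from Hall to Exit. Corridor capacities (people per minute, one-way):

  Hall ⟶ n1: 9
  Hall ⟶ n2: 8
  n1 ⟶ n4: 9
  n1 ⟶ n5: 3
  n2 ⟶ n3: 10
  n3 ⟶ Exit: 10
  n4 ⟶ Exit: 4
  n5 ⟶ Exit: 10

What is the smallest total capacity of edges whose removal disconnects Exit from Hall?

15

Augment Hall→n1→n4→Exit: bottleneck 4, flow now 4.
Augment Hall→n1→n5→Exit: bottleneck 3, flow now 7.
Augment Hall→n2→n3→Exit: bottleneck 8, flow now 15.
No augmenting path remains; maximum flow = 15.
By max-flow min-cut, the minimum cut capacity equals the max flow.
In the residual graph, reachable from Hall: {Hall, n1, n4}.
Min-cut edges: Hall→n2 (8), n1→n5 (3), n4→Exit (4); capacity 8 + 3 + 4 = 15.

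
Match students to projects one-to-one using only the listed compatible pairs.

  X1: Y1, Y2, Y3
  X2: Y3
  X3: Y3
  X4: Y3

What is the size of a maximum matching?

2

Unit-capacity flow: source→left, listed edges, right→sink; max matching = max flow.
Augmenting path X1→Y1 (+1); matched 1.
Augmenting path X2→Y3 (+1); matched 2.
No augmenting path remains; maximum matching = 2.
König certificate: {X1, Y3} is a vertex cover of size 2 (every listed pair touches it), so no matching can be larger.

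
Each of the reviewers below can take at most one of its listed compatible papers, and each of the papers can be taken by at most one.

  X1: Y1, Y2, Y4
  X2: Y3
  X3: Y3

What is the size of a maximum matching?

2

Unit-capacity flow: source→left, listed edges, right→sink; max matching = max flow.
Augmenting path X1→Y1 (+1); matched 1.
Augmenting path X2→Y3 (+1); matched 2.
No augmenting path remains; maximum matching = 2.
König certificate: {X1, Y3} is a vertex cover of size 2 (every listed pair touches it), so no matching can be larger.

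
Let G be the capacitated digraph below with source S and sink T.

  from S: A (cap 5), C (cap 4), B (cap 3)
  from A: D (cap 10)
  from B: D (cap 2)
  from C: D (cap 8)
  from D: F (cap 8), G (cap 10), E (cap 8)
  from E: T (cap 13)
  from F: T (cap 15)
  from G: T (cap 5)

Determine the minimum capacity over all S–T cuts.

11

Augment S→A→D→E→T: bottleneck 5, flow now 5.
Augment S→B→D→E→T: bottleneck 2, flow now 7.
Augment S→C→D→E→T: bottleneck 1, flow now 8.
Augment S→C→D→F→T: bottleneck 3, flow now 11.
No augmenting path remains; maximum flow = 11.
By max-flow min-cut, the minimum cut capacity equals the max flow.
In the residual graph, reachable from S: {S, B}.
Min-cut edges: S→A (5), S→C (4), B→D (2); capacity 5 + 4 + 2 = 11.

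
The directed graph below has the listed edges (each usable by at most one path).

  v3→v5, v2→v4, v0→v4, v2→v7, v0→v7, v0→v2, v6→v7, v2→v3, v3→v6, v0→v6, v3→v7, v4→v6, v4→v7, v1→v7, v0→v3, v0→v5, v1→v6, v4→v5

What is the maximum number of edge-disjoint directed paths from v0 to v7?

Assign every edge capacity 1; by Menger, the answer equals the max flow.
Path v0→v7 (+1); total 1.
Path v0→v2→v7 (+1); total 2.
Path v0→v3→v7 (+1); total 3.
Path v0→v4→v7 (+1); total 4.
Path v0→v6→v7 (+1); total 5.
No residual v0→v7 path; max flow = 5.
Certifying cut of size 5: {v0→v2, v0→v3, v0→v4, v0→v6, v0→v7}.

5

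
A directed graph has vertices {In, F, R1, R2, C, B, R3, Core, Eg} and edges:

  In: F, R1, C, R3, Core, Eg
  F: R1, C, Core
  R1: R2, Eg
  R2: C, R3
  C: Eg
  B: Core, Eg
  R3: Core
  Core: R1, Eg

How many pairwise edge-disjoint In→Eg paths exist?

Assign every edge capacity 1; by Menger, the answer equals the max flow.
Path In→Eg (+1); total 1.
Path In→R1→Eg (+1); total 2.
Path In→C→Eg (+1); total 3.
Path In→Core→Eg (+1); total 4.
No residual In→Eg path; max flow = 4.
Certifying cut of size 4: {C→Eg, Core→Eg, In→Eg, R1→Eg}.

4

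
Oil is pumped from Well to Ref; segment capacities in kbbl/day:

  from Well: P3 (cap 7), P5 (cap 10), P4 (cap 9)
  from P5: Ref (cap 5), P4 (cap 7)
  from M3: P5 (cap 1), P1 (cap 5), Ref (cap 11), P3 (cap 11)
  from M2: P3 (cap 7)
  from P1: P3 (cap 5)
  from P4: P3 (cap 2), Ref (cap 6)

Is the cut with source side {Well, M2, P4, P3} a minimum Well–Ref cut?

Given cut capacity: 10 + 6 = 16.
Augment Well→P5→Ref: bottleneck 5, flow now 5.
Augment Well→P4→Ref: bottleneck 6, flow now 11.
No augmenting path remains; maximum flow = 11.
In the residual graph, reachable from Well: {Well, P5, P4, P3}.
Min-cut edges: P5→Ref (5), P4→Ref (6); capacity 5 + 6 = 11.
Cut capacity 16 exceeds the max flow 11, so it is not minimum.

No — its capacity is 16, but the minimum cut has capacity 11.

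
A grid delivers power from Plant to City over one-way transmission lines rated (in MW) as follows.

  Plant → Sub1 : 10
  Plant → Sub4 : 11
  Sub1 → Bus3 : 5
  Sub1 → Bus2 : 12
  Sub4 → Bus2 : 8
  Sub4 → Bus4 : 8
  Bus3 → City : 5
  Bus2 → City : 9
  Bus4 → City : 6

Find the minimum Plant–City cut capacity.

20

Augment Plant→Sub1→Bus3→City: bottleneck 5, flow now 5.
Augment Plant→Sub1→Bus2→City: bottleneck 5, flow now 10.
Augment Plant→Sub4→Bus2→City: bottleneck 4, flow now 14.
Augment Plant→Sub4→Bus4→City: bottleneck 6, flow now 20.
No augmenting path remains; maximum flow = 20.
By max-flow min-cut, the minimum cut capacity equals the max flow.
In the residual graph, reachable from Plant: {Plant, Sub1, Sub4, Bus2, Bus4}.
Min-cut edges: Sub1→Bus3 (5), Bus2→City (9), Bus4→City (6); capacity 5 + 9 + 6 = 20.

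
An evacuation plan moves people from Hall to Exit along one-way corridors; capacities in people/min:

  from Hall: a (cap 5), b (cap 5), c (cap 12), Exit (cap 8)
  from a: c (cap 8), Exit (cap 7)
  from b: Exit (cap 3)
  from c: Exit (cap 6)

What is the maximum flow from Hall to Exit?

Augment Hall→Exit: bottleneck 8, flow now 8.
Augment Hall→a→Exit: bottleneck 5, flow now 13.
Augment Hall→b→Exit: bottleneck 3, flow now 16.
Augment Hall→c→Exit: bottleneck 6, flow now 22.
No augmenting path remains; maximum flow = 22.
In the residual graph, reachable from Hall: {Hall, b, c}.
Min-cut edges: Hall→a (5), Hall→Exit (8), b→Exit (3), c→Exit (6); capacity 5 + 8 + 3 + 6 = 22.
This cut is saturated, so no flow can exceed 22.

22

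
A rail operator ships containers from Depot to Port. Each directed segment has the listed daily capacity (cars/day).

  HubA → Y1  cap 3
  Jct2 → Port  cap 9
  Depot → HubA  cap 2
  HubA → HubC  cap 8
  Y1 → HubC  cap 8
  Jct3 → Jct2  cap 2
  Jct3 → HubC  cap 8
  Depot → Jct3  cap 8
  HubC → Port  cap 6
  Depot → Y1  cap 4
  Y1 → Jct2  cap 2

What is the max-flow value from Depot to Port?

Augment Depot→HubA→HubC→Port: bottleneck 2, flow now 2.
Augment Depot→Jct3→HubC→Port: bottleneck 4, flow now 6.
Augment Depot→Jct3→Jct2→Port: bottleneck 2, flow now 8.
Augment Depot→Y1→Jct2→Port: bottleneck 2, flow now 10.
No augmenting path remains; maximum flow = 10.
In the residual graph, reachable from Depot: {Depot, HubA, Jct3, Y1, HubC}.
Min-cut edges: Jct3→Jct2 (2), Y1→Jct2 (2), HubC→Port (6); capacity 2 + 2 + 6 = 10.
This cut is saturated, so no flow can exceed 10.

10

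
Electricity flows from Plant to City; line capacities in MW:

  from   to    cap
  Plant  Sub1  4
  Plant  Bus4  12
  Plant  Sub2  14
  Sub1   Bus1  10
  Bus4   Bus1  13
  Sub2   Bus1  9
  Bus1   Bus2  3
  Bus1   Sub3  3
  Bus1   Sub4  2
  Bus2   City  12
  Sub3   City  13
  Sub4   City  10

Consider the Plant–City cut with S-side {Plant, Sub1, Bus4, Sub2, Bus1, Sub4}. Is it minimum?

Given cut capacity: 3 + 3 + 10 = 16.
Augment Plant→Sub1→Bus1→Bus2→City: bottleneck 3, flow now 3.
Augment Plant→Sub1→Bus1→Sub3→City: bottleneck 1, flow now 4.
Augment Plant→Bus4→Bus1→Sub3→City: bottleneck 2, flow now 6.
Augment Plant→Bus4→Bus1→Sub4→City: bottleneck 2, flow now 8.
No augmenting path remains; maximum flow = 8.
In the residual graph, reachable from Plant: {Plant, Sub1, Bus4, Sub2, Bus1}.
Min-cut edges: Bus1→Bus2 (3), Bus1→Sub3 (3), Bus1→Sub4 (2); capacity 3 + 3 + 2 = 8.
Cut capacity 16 exceeds the max flow 8, so it is not minimum.

No — its capacity is 16, but the minimum cut has capacity 8.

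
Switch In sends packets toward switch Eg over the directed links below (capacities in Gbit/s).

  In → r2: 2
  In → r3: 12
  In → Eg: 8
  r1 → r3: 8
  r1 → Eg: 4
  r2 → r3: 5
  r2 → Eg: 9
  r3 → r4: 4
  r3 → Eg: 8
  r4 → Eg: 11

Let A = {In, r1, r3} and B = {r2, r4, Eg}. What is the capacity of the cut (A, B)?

26

Edges leaving {In, r1, r3}: In→r2 (2), In→Eg (8), r1→Eg (4), r3→r4 (4), r3→Eg (8).
Cut capacity = 2 + 8 + 4 + 4 + 8 = 26.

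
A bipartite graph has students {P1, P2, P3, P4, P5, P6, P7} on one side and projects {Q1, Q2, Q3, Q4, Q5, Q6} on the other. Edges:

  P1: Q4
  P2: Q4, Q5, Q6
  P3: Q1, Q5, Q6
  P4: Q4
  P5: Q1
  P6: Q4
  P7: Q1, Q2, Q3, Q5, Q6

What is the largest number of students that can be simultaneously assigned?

5

Unit-capacity flow: source→left, listed edges, right→sink; max matching = max flow.
Augmenting path P1→Q4 (+1); matched 1.
Augmenting path P2→Q5 (+1); matched 2.
Augmenting path P3→Q1 (+1); matched 3.
Augmenting path P7→Q2 (+1); matched 4.
Augmenting path P5→Q1→P3→Q6 (+1); matched 5.
No augmenting path remains; maximum matching = 5.
König certificate: {P2, P3, P5, P7, Q4} is a vertex cover of size 5 (every listed pair touches it), so no matching can be larger.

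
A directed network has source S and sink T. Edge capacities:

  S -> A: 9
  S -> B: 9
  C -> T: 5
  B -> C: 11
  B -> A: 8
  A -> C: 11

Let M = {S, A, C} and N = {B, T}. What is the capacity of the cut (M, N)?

14

Edges leaving {S, A, C}: S→B (9), C→T (5).
Cut capacity = 9 + 5 = 14.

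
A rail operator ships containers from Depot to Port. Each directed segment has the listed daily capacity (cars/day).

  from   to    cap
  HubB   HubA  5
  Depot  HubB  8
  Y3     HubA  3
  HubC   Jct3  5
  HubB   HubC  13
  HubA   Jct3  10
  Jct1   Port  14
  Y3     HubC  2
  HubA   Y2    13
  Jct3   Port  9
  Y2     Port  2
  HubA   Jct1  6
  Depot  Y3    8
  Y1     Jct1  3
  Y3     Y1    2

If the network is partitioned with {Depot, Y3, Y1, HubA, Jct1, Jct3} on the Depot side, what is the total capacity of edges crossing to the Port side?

Edges leaving {Depot, Y3, Y1, HubA, Jct1, Jct3}: Depot→HubB (8), Y3→HubC (2), HubA→Y2 (13), Jct1→Port (14), Jct3→Port (9).
Cut capacity = 8 + 2 + 13 + 14 + 9 = 46.

46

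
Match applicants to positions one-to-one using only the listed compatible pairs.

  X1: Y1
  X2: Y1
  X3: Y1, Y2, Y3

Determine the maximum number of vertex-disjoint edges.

2

Unit-capacity flow: source→left, listed edges, right→sink; max matching = max flow.
Augmenting path X1→Y1 (+1); matched 1.
Augmenting path X3→Y2 (+1); matched 2.
No augmenting path remains; maximum matching = 2.
König certificate: {X3, Y1} is a vertex cover of size 2 (every listed pair touches it), so no matching can be larger.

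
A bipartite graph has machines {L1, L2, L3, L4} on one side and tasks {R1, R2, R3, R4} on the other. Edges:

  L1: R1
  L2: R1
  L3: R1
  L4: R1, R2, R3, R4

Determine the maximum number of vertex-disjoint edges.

Unit-capacity flow: source→left, listed edges, right→sink; max matching = max flow.
Augmenting path L1→R1 (+1); matched 1.
Augmenting path L4→R2 (+1); matched 2.
No augmenting path remains; maximum matching = 2.
König certificate: {L4, R1} is a vertex cover of size 2 (every listed pair touches it), so no matching can be larger.

2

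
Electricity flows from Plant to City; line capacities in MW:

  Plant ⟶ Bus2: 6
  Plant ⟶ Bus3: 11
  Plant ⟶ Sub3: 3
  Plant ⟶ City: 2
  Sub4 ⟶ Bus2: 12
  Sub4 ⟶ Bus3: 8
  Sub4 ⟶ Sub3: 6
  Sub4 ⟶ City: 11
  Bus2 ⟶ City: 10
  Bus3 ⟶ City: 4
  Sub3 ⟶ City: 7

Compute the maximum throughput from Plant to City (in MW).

15

Augment Plant→City: bottleneck 2, flow now 2.
Augment Plant→Bus2→City: bottleneck 6, flow now 8.
Augment Plant→Bus3→City: bottleneck 4, flow now 12.
Augment Plant→Sub3→City: bottleneck 3, flow now 15.
No augmenting path remains; maximum flow = 15.
In the residual graph, reachable from Plant: {Plant, Bus3}.
Min-cut edges: Plant→Bus2 (6), Plant→Sub3 (3), Plant→City (2), Bus3→City (4); capacity 6 + 3 + 2 + 4 = 15.
This cut is saturated, so no flow can exceed 15.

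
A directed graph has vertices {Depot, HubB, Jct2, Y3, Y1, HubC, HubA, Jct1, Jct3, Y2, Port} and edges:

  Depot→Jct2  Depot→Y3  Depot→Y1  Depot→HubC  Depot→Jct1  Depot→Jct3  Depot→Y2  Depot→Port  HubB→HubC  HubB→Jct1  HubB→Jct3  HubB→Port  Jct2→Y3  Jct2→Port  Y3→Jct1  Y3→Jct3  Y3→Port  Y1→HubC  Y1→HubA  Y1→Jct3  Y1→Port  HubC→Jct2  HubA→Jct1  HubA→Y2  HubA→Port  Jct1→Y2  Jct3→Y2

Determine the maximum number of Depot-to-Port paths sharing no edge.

Assign every edge capacity 1; by Menger, the answer equals the max flow.
Path Depot→Port (+1); total 1.
Path Depot→Jct2→Port (+1); total 2.
Path Depot→Y3→Port (+1); total 3.
Path Depot→Y1→Port (+1); total 4.
No residual Depot→Port path; max flow = 4.
Certifying cut of size 4: {Depot→Port, Depot→Y1, Jct2→Port, Y3→Port}.

4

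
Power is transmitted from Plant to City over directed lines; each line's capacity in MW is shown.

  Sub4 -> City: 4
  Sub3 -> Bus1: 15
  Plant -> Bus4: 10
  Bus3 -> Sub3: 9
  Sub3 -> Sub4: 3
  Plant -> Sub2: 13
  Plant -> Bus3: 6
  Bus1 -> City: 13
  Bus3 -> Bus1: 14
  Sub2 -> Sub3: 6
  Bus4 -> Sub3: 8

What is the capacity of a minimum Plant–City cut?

Augment Plant→Bus3→Bus1→City: bottleneck 6, flow now 6.
Augment Plant→Bus4→Sub3→Sub4→City: bottleneck 3, flow now 9.
Augment Plant→Bus4→Sub3→Bus1→City: bottleneck 5, flow now 14.
Augment Plant→Sub2→Sub3→Bus1→City: bottleneck 2, flow now 16.
No augmenting path remains; maximum flow = 16.
By max-flow min-cut, the minimum cut capacity equals the max flow.
In the residual graph, reachable from Plant: {Plant, Bus3, Bus4, Sub2, Sub3, Bus1}.
Min-cut edges: Sub3→Sub4 (3), Bus1→City (13); capacity 3 + 13 = 16.

16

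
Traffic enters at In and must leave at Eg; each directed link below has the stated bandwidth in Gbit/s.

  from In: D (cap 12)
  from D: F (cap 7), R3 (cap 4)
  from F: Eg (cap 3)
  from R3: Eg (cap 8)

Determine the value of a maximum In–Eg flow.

Augment In→D→F→Eg: bottleneck 3, flow now 3.
Augment In→D→R3→Eg: bottleneck 4, flow now 7.
No augmenting path remains; maximum flow = 7.
In the residual graph, reachable from In: {In, D, F}.
Min-cut edges: D→R3 (4), F→Eg (3); capacity 4 + 3 = 7.
This cut is saturated, so no flow can exceed 7.

7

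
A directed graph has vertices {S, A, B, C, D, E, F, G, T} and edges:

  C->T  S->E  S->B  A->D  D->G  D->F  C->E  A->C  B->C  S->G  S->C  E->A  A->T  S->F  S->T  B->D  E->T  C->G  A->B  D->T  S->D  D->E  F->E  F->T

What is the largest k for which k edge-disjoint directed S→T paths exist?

Assign every edge capacity 1; by Menger, the answer equals the max flow.
Path S→T (+1); total 1.
Path S→C→T (+1); total 2.
Path S→D→T (+1); total 3.
Path S→E→T (+1); total 4.
Path S→F→T (+1); total 5.
Path S→B→C→E→A→T (+1); total 6.
No residual S→T path; max flow = 6.
Certifying cut of size 6: {S→B, S→C, S→D, S→E, S→F, S→T}.

6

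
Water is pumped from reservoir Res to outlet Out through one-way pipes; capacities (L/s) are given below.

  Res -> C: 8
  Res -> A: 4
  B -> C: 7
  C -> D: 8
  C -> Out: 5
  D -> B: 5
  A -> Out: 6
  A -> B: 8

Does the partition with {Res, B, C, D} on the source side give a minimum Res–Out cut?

Yes — it is a minimum cut (capacity 9).

Given cut capacity: 4 + 5 = 9.
Augment Res→A→Out: bottleneck 4, flow now 4.
Augment Res→C→Out: bottleneck 5, flow now 9.
No augmenting path remains; maximum flow = 9.
Cut capacity 9 equals the max flow, so it is a minimum cut.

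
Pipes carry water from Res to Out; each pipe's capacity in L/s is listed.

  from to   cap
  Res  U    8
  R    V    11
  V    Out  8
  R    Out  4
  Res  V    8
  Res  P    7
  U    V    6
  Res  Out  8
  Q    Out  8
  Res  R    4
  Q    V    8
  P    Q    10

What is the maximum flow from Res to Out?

Augment Res→Out: bottleneck 8, flow now 8.
Augment Res→R→Out: bottleneck 4, flow now 12.
Augment Res→V→Out: bottleneck 8, flow now 20.
Augment Res→P→Q→Out: bottleneck 7, flow now 27.
No augmenting path remains; maximum flow = 27.
In the residual graph, reachable from Res: {Res, U, V}.
Min-cut edges: Res→P (7), Res→R (4), Res→Out (8), V→Out (8); capacity 7 + 4 + 8 + 8 = 27.
This cut is saturated, so no flow can exceed 27.

27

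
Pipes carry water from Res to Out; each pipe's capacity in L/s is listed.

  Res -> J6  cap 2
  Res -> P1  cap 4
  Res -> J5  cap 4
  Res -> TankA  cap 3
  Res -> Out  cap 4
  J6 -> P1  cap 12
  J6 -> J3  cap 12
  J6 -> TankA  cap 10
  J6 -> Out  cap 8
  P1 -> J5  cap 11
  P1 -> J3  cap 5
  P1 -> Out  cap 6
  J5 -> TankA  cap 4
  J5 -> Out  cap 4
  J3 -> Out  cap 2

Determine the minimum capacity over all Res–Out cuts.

14

Augment Res→Out: bottleneck 4, flow now 4.
Augment Res→J6→Out: bottleneck 2, flow now 6.
Augment Res→P1→Out: bottleneck 4, flow now 10.
Augment Res→J5→Out: bottleneck 4, flow now 14.
No augmenting path remains; maximum flow = 14.
By max-flow min-cut, the minimum cut capacity equals the max flow.
In the residual graph, reachable from Res: {Res, TankA}.
Min-cut edges: Res→J6 (2), Res→P1 (4), Res→J5 (4), Res→Out (4); capacity 2 + 4 + 4 + 4 = 14.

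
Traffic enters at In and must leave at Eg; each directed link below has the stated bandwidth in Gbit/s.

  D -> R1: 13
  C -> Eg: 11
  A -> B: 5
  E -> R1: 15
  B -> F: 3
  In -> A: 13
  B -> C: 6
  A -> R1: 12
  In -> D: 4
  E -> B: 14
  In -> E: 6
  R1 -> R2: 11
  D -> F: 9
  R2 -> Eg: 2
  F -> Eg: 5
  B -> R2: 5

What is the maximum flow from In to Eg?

13

Augment In→D→F→Eg: bottleneck 4, flow now 4.
Augment In→E→R1→R2→Eg: bottleneck 2, flow now 6.
Augment In→E→B→F→Eg: bottleneck 1, flow now 7.
Augment In→E→B→C→Eg: bottleneck 3, flow now 10.
Augment In→A→B→C→Eg: bottleneck 3, flow now 13.
No augmenting path remains; maximum flow = 13.
In the residual graph, reachable from In: {In, E, A, D, R1, B, R2, F}.
Min-cut edges: B→C (6), R2→Eg (2), F→Eg (5); capacity 6 + 2 + 5 = 13.
This cut is saturated, so no flow can exceed 13.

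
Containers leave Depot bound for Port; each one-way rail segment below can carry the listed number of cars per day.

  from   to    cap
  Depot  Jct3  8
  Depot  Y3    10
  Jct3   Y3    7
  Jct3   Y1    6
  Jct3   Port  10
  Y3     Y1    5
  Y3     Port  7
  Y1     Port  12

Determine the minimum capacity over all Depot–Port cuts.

Augment Depot→Jct3→Port: bottleneck 8, flow now 8.
Augment Depot→Y3→Port: bottleneck 7, flow now 15.
Augment Depot→Y3→Y1→Port: bottleneck 3, flow now 18.
No augmenting path remains; maximum flow = 18.
By max-flow min-cut, the minimum cut capacity equals the max flow.
In the residual graph, reachable from Depot: {Depot}.
Min-cut edges: Depot→Jct3 (8), Depot→Y3 (10); capacity 8 + 10 = 18.

18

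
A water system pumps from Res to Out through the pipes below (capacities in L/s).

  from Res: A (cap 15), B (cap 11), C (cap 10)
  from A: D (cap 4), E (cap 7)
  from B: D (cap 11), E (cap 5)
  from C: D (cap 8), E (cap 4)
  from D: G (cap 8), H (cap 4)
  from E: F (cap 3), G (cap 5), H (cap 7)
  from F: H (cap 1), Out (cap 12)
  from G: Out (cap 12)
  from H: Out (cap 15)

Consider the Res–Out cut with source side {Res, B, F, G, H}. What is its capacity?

80

Edges leaving {Res, B, F, G, H}: Res→A (15), Res→C (10), B→D (11), B→E (5), F→Out (12), G→Out (12), H→Out (15).
Cut capacity = 15 + 10 + 11 + 5 + 12 + 12 + 15 = 80.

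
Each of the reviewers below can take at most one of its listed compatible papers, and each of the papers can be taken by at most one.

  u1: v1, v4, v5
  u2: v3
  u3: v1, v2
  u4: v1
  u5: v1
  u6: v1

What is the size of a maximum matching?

4

Unit-capacity flow: source→left, listed edges, right→sink; max matching = max flow.
Augmenting path u1→v1 (+1); matched 1.
Augmenting path u2→v3 (+1); matched 2.
Augmenting path u3→v2 (+1); matched 3.
Augmenting path u4→v1→u1→v4 (+1); matched 4.
No augmenting path remains; maximum matching = 4.
König certificate: {u1, u2, u3, v1} is a vertex cover of size 4 (every listed pair touches it), so no matching can be larger.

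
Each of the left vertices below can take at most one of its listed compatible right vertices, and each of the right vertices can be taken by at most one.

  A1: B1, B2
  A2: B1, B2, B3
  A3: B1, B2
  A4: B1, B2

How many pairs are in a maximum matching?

3

Unit-capacity flow: source→left, listed edges, right→sink; max matching = max flow.
Augmenting path A1→B1 (+1); matched 1.
Augmenting path A2→B2 (+1); matched 2.
Augmenting path A3→B2→A2→B3 (+1); matched 3.
No augmenting path remains; maximum matching = 3.
König certificate: {A2, B1, B2} is a vertex cover of size 3 (every listed pair touches it), so no matching can be larger.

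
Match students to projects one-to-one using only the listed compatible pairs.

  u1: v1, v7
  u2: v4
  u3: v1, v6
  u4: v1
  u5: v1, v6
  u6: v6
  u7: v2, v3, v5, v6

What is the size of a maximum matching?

5

Unit-capacity flow: source→left, listed edges, right→sink; max matching = max flow.
Augmenting path u1→v1 (+1); matched 1.
Augmenting path u2→v4 (+1); matched 2.
Augmenting path u3→v6 (+1); matched 3.
Augmenting path u7→v2 (+1); matched 4.
Augmenting path u4→v1→u1→v7 (+1); matched 5.
No augmenting path remains; maximum matching = 5.
König certificate: {u1, u2, u7, v1, v6} is a vertex cover of size 5 (every listed pair touches it), so no matching can be larger.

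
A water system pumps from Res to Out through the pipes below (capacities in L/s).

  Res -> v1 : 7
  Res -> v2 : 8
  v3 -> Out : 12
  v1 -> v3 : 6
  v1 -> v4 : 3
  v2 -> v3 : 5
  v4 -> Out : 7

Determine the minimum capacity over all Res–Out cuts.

Augment Res→v1→v3→Out: bottleneck 6, flow now 6.
Augment Res→v1→v4→Out: bottleneck 1, flow now 7.
Augment Res→v2→v3→Out: bottleneck 5, flow now 12.
No augmenting path remains; maximum flow = 12.
By max-flow min-cut, the minimum cut capacity equals the max flow.
In the residual graph, reachable from Res: {Res, v2}.
Min-cut edges: Res→v1 (7), v2→v3 (5); capacity 7 + 5 = 12.

12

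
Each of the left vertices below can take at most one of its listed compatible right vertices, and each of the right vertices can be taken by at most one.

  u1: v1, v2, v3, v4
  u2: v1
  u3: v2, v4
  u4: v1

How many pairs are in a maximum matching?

Unit-capacity flow: source→left, listed edges, right→sink; max matching = max flow.
Augmenting path u1→v1 (+1); matched 1.
Augmenting path u3→v2 (+1); matched 2.
Augmenting path u2→v1→u1→v3 (+1); matched 3.
No augmenting path remains; maximum matching = 3.
König certificate: {u1, u3, v1} is a vertex cover of size 3 (every listed pair touches it), so no matching can be larger.

3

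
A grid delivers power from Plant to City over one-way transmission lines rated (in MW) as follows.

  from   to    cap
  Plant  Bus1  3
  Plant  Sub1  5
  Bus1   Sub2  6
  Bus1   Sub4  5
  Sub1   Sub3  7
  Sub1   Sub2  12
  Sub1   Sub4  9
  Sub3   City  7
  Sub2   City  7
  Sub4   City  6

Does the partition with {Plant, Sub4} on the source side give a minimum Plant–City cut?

No — its capacity is 14, but the minimum cut has capacity 8.

Given cut capacity: 3 + 5 + 6 = 14.
Augment Plant→Bus1→Sub2→City: bottleneck 3, flow now 3.
Augment Plant→Sub1→Sub3→City: bottleneck 5, flow now 8.
No augmenting path remains; maximum flow = 8.
In the residual graph, reachable from Plant: {Plant}.
Min-cut edges: Plant→Bus1 (3), Plant→Sub1 (5); capacity 3 + 5 = 8.
Cut capacity 14 exceeds the max flow 8, so it is not minimum.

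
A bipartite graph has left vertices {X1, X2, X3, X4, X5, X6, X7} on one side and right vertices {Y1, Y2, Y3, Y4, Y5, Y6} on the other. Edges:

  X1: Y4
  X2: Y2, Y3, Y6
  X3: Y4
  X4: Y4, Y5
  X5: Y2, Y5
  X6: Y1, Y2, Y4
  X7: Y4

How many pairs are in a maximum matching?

Unit-capacity flow: source→left, listed edges, right→sink; max matching = max flow.
Augmenting path X1→Y4 (+1); matched 1.
Augmenting path X2→Y2 (+1); matched 2.
Augmenting path X4→Y5 (+1); matched 3.
Augmenting path X6→Y1 (+1); matched 4.
Augmenting path X5→Y2→X2→Y3 (+1); matched 5.
No augmenting path remains; maximum matching = 5.
König certificate: {X2, X4, X5, X6, Y4} is a vertex cover of size 5 (every listed pair touches it), so no matching can be larger.

5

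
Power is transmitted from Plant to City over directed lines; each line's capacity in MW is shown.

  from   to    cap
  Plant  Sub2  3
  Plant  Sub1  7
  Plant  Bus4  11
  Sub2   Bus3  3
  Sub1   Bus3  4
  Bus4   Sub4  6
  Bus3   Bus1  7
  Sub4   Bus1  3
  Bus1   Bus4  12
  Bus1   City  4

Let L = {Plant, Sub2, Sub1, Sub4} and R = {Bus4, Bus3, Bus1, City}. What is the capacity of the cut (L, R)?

Edges leaving {Plant, Sub2, Sub1, Sub4}: Plant→Bus4 (11), Sub2→Bus3 (3), Sub1→Bus3 (4), Sub4→Bus1 (3).
Cut capacity = 11 + 3 + 4 + 3 = 21.

21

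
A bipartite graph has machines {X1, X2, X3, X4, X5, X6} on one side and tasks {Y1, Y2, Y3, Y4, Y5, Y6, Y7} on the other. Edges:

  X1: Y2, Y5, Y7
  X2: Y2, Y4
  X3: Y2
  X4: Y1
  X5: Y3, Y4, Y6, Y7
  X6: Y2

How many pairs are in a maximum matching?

Unit-capacity flow: source→left, listed edges, right→sink; max matching = max flow.
Augmenting path X1→Y2 (+1); matched 1.
Augmenting path X2→Y4 (+1); matched 2.
Augmenting path X4→Y1 (+1); matched 3.
Augmenting path X5→Y3 (+1); matched 4.
Augmenting path X3→Y2→X1→Y5 (+1); matched 5.
No augmenting path remains; maximum matching = 5.
König certificate: {X1, X2, X4, X5, Y2} is a vertex cover of size 5 (every listed pair touches it), so no matching can be larger.

5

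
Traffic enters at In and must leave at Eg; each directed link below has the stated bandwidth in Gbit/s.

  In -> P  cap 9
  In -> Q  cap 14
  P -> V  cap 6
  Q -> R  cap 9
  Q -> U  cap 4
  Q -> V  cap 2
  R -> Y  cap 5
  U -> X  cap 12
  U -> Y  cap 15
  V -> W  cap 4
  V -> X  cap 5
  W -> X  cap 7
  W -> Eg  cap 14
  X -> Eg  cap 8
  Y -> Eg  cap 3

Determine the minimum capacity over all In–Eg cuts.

Augment In→P→V→W→Eg: bottleneck 4, flow now 4.
Augment In→P→V→X→Eg: bottleneck 2, flow now 6.
Augment In→Q→R→Y→Eg: bottleneck 3, flow now 9.
Augment In→Q→U→X→Eg: bottleneck 4, flow now 13.
Augment In→Q→V→X→Eg: bottleneck 2, flow now 15.
No augmenting path remains; maximum flow = 15.
By max-flow min-cut, the minimum cut capacity equals the max flow.
In the residual graph, reachable from In: {In, P, Q, R, Y}.
Min-cut edges: P→V (6), Q→U (4), Q→V (2), Y→Eg (3); capacity 6 + 4 + 2 + 3 = 15.

15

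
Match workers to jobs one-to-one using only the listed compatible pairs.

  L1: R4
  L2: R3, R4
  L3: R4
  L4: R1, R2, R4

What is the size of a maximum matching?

3

Unit-capacity flow: source→left, listed edges, right→sink; max matching = max flow.
Augmenting path L1→R4 (+1); matched 1.
Augmenting path L2→R3 (+1); matched 2.
Augmenting path L4→R1 (+1); matched 3.
No augmenting path remains; maximum matching = 3.
König certificate: {L2, L4, R4} is a vertex cover of size 3 (every listed pair touches it), so no matching can be larger.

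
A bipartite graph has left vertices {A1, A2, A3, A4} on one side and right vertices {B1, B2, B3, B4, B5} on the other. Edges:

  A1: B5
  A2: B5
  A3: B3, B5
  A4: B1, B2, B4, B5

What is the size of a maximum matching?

Unit-capacity flow: source→left, listed edges, right→sink; max matching = max flow.
Augmenting path A1→B5 (+1); matched 1.
Augmenting path A3→B3 (+1); matched 2.
Augmenting path A4→B1 (+1); matched 3.
No augmenting path remains; maximum matching = 3.
König certificate: {A3, A4, B5} is a vertex cover of size 3 (every listed pair touches it), so no matching can be larger.

3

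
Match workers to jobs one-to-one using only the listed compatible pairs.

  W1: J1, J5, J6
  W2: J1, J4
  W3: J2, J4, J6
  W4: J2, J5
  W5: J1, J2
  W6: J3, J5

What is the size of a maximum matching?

Unit-capacity flow: source→left, listed edges, right→sink; max matching = max flow.
Augmenting path W1→J1 (+1); matched 1.
Augmenting path W2→J4 (+1); matched 2.
Augmenting path W3→J2 (+1); matched 3.
Augmenting path W4→J5 (+1); matched 4.
Augmenting path W6→J3 (+1); matched 5.
Augmenting path W5→J1→W1→J6 (+1); matched 6.
No augmenting path remains; maximum matching = 6.
König certificate: {W1, W2, W3, W4, W5, W6} is a vertex cover of size 6 (every listed pair touches it), so no matching can be larger.

6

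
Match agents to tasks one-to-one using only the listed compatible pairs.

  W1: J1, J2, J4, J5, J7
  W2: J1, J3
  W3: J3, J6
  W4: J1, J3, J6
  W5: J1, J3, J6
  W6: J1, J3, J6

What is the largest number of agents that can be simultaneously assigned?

Unit-capacity flow: source→left, listed edges, right→sink; max matching = max flow.
Augmenting path W1→J1 (+1); matched 1.
Augmenting path W2→J3 (+1); matched 2.
Augmenting path W3→J6 (+1); matched 3.
Augmenting path W4→J1→W1→J2 (+1); matched 4.
No augmenting path remains; maximum matching = 4.
König certificate: {W1, J1, J3, J6} is a vertex cover of size 4 (every listed pair touches it), so no matching can be larger.

4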